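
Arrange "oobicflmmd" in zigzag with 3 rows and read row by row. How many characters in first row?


Zigzag "oobicflmmd" into 3 rows:
Placing characters:
  'o' => row 0
  'o' => row 1
  'b' => row 2
  'i' => row 1
  'c' => row 0
  'f' => row 1
  'l' => row 2
  'm' => row 1
  'm' => row 0
  'd' => row 1
Rows:
  Row 0: "ocm"
  Row 1: "oifmd"
  Row 2: "bl"
First row length: 3

3


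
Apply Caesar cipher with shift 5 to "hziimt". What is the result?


Caesar cipher: shift "hziimt" by 5
  'h' (pos 7) + 5 = pos 12 = 'm'
  'z' (pos 25) + 5 = pos 4 = 'e'
  'i' (pos 8) + 5 = pos 13 = 'n'
  'i' (pos 8) + 5 = pos 13 = 'n'
  'm' (pos 12) + 5 = pos 17 = 'r'
  't' (pos 19) + 5 = pos 24 = 'y'
Result: mennry

mennry


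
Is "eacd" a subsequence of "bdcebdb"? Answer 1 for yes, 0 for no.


Check if "eacd" is a subsequence of "bdcebdb"
Greedy scan:
  Position 0 ('b'): no match needed
  Position 1 ('d'): no match needed
  Position 2 ('c'): no match needed
  Position 3 ('e'): matches sub[0] = 'e'
  Position 4 ('b'): no match needed
  Position 5 ('d'): no match needed
  Position 6 ('b'): no match needed
Only matched 1/4 characters => not a subsequence

0


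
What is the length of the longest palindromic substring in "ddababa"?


Input: "ddababa"
Checking substrings for palindromes:
  [2:7] "ababa" (len 5) => palindrome
  [2:5] "aba" (len 3) => palindrome
  [3:6] "bab" (len 3) => palindrome
  [4:7] "aba" (len 3) => palindrome
  [0:2] "dd" (len 2) => palindrome
Longest palindromic substring: "ababa" with length 5

5


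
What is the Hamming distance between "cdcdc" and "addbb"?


Comparing "cdcdc" and "addbb" position by position:
  Position 0: 'c' vs 'a' => differ
  Position 1: 'd' vs 'd' => same
  Position 2: 'c' vs 'd' => differ
  Position 3: 'd' vs 'b' => differ
  Position 4: 'c' vs 'b' => differ
Total differences (Hamming distance): 4

4


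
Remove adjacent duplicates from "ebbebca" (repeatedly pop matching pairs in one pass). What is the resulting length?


Input: ebbebca
Stack-based adjacent duplicate removal:
  Read 'e': push. Stack: e
  Read 'b': push. Stack: eb
  Read 'b': matches stack top 'b' => pop. Stack: e
  Read 'e': matches stack top 'e' => pop. Stack: (empty)
  Read 'b': push. Stack: b
  Read 'c': push. Stack: bc
  Read 'a': push. Stack: bca
Final stack: "bca" (length 3)

3


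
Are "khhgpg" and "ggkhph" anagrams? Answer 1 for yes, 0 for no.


Strings: "khhgpg", "ggkhph"
Sorted first:  gghhkp
Sorted second: gghhkp
Sorted forms match => anagrams

1


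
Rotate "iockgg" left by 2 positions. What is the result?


Input: "iockgg", rotate left by 2
First 2 characters: "io"
Remaining characters: "ckgg"
Concatenate remaining + first: "ckgg" + "io" = "ckggio"

ckggio


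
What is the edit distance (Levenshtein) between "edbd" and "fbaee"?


Computing edit distance: "edbd" -> "fbaee"
DP table:
           f    b    a    e    e
      0    1    2    3    4    5
  e   1    1    2    3    3    4
  d   2    2    2    3    4    4
  b   3    3    2    3    4    5
  d   4    4    3    3    4    5
Edit distance = dp[4][5] = 5

5


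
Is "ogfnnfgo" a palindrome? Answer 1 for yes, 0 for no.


Input: ogfnnfgo
Reversed: ogfnnfgo
  Compare pos 0 ('o') with pos 7 ('o'): match
  Compare pos 1 ('g') with pos 6 ('g'): match
  Compare pos 2 ('f') with pos 5 ('f'): match
  Compare pos 3 ('n') with pos 4 ('n'): match
Result: palindrome

1


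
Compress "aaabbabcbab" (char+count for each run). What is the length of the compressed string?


Input: aaabbabcbab
Runs:
  'a' x 3 => "a3"
  'b' x 2 => "b2"
  'a' x 1 => "a1"
  'b' x 1 => "b1"
  'c' x 1 => "c1"
  'b' x 1 => "b1"
  'a' x 1 => "a1"
  'b' x 1 => "b1"
Compressed: "a3b2a1b1c1b1a1b1"
Compressed length: 16

16


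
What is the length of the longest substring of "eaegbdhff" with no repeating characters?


Input: "eaegbdhff"
Sliding window (track last position of each char):
  Position 0 ('e'): window [0,0] length 1 -- new best
  Position 1 ('a'): window [0,1] length 2 -- new best
  Position 2 ('e'): repeat (last at 0), move window start to 1
  Position 2 ('e'): window [1,2] length 2
  Position 3 ('g'): window [1,3] length 3 -- new best
  Position 4 ('b'): window [1,4] length 4 -- new best
  Position 5 ('d'): window [1,5] length 5 -- new best
  Position 6 ('h'): window [1,6] length 6 -- new best
  Position 7 ('f'): window [1,7] length 7 -- new best
  Position 8 ('f'): repeat (last at 7), move window start to 8
  Position 8 ('f'): window [8,8] length 1
Longest substring with no repeats: "aegbdhf" with length 7

7


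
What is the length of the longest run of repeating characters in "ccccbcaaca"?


Input: "ccccbcaaca"
Scanning for longest run:
  Position 1 ('c'): continues run of 'c', length=2
  Position 2 ('c'): continues run of 'c', length=3
  Position 3 ('c'): continues run of 'c', length=4
  Position 4 ('b'): new char, reset run to 1
  Position 5 ('c'): new char, reset run to 1
  Position 6 ('a'): new char, reset run to 1
  Position 7 ('a'): continues run of 'a', length=2
  Position 8 ('c'): new char, reset run to 1
  Position 9 ('a'): new char, reset run to 1
Longest run: 'c' with length 4

4


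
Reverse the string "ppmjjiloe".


Input: ppmjjiloe
Reading characters right to left:
  Position 8: 'e'
  Position 7: 'o'
  Position 6: 'l'
  Position 5: 'i'
  Position 4: 'j'
  Position 3: 'j'
  Position 2: 'm'
  Position 1: 'p'
  Position 0: 'p'
Reversed: eolijjmpp

eolijjmpp


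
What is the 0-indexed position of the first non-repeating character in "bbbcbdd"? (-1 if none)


Input: bbbcbdd
Character frequencies:
  'b': 4
  'c': 1
  'd': 2
Scanning left to right for freq == 1:
  Position 0 ('b'): freq=4, skip
  Position 1 ('b'): freq=4, skip
  Position 2 ('b'): freq=4, skip
  Position 3 ('c'): unique! => answer = 3

3


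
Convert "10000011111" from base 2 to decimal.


Input: "10000011111" in base 2
Positional expansion:
  Digit '1' (value 1) x 2^10 = 1024
  Digit '0' (value 0) x 2^9 = 0
  Digit '0' (value 0) x 2^8 = 0
  Digit '0' (value 0) x 2^7 = 0
  Digit '0' (value 0) x 2^6 = 0
  Digit '0' (value 0) x 2^5 = 0
  Digit '1' (value 1) x 2^4 = 16
  Digit '1' (value 1) x 2^3 = 8
  Digit '1' (value 1) x 2^2 = 4
  Digit '1' (value 1) x 2^1 = 2
  Digit '1' (value 1) x 2^0 = 1
Sum = 1055

1055


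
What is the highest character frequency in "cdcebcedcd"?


Input: cdcebcedcd
Character counts:
  'b': 1
  'c': 4
  'd': 3
  'e': 2
Maximum frequency: 4

4


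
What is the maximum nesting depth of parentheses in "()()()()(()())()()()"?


Input: "()()()()(()())()()()"
Tracking depth:
  Position 0 '(': depth becomes 1
  Position 1 ')': depth becomes 0
  Position 2 '(': depth becomes 1
  Position 3 ')': depth becomes 0
  Position 4 '(': depth becomes 1
  Position 5 ')': depth becomes 0
  Position 6 '(': depth becomes 1
  Position 7 ')': depth becomes 0
  Position 8 '(': depth becomes 1
  Position 9 '(': depth becomes 2
  Position 10 ')': depth becomes 1
  Position 11 '(': depth becomes 2
  Position 12 ')': depth becomes 1
  Position 13 ')': depth becomes 0
  Position 14 '(': depth becomes 1
  Position 15 ')': depth becomes 0
  Position 16 '(': depth becomes 1
  Position 17 ')': depth becomes 0
  Position 18 '(': depth becomes 1
  Position 19 ')': depth becomes 0
Maximum depth reached: 2

2


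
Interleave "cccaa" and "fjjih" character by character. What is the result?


Interleaving "cccaa" and "fjjih":
  Position 0: 'c' from first, 'f' from second => "cf"
  Position 1: 'c' from first, 'j' from second => "cj"
  Position 2: 'c' from first, 'j' from second => "cj"
  Position 3: 'a' from first, 'i' from second => "ai"
  Position 4: 'a' from first, 'h' from second => "ah"
Result: cfcjcjaiah

cfcjcjaiah


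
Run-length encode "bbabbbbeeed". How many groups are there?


Input: bbabbbbeeed
Scanning for consecutive runs:
  Group 1: 'b' x 2 (positions 0-1)
  Group 2: 'a' x 1 (positions 2-2)
  Group 3: 'b' x 4 (positions 3-6)
  Group 4: 'e' x 3 (positions 7-9)
  Group 5: 'd' x 1 (positions 10-10)
Total groups: 5

5


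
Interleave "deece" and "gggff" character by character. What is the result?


Interleaving "deece" and "gggff":
  Position 0: 'd' from first, 'g' from second => "dg"
  Position 1: 'e' from first, 'g' from second => "eg"
  Position 2: 'e' from first, 'g' from second => "eg"
  Position 3: 'c' from first, 'f' from second => "cf"
  Position 4: 'e' from first, 'f' from second => "ef"
Result: dgegegcfef

dgegegcfef


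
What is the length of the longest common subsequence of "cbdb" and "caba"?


LCS of "cbdb" and "caba"
DP table:
           c    a    b    a
      0    0    0    0    0
  c   0    1    1    1    1
  b   0    1    1    2    2
  d   0    1    1    2    2
  b   0    1    1    2    2
LCS length = dp[4][4] = 2

2


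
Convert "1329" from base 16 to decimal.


Input: "1329" in base 16
Positional expansion:
  Digit '1' (value 1) x 16^3 = 4096
  Digit '3' (value 3) x 16^2 = 768
  Digit '2' (value 2) x 16^1 = 32
  Digit '9' (value 9) x 16^0 = 9
Sum = 4905

4905


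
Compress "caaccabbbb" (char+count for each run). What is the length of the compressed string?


Input: caaccabbbb
Runs:
  'c' x 1 => "c1"
  'a' x 2 => "a2"
  'c' x 2 => "c2"
  'a' x 1 => "a1"
  'b' x 4 => "b4"
Compressed: "c1a2c2a1b4"
Compressed length: 10

10


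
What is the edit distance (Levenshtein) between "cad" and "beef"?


Computing edit distance: "cad" -> "beef"
DP table:
           b    e    e    f
      0    1    2    3    4
  c   1    1    2    3    4
  a   2    2    2    3    4
  d   3    3    3    3    4
Edit distance = dp[3][4] = 4

4


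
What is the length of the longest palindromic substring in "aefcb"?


Input: "aefcb"
Checking substrings for palindromes:
  No multi-char palindromic substrings found
Longest palindromic substring: "a" with length 1

1


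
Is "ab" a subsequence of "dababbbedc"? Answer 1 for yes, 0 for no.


Check if "ab" is a subsequence of "dababbbedc"
Greedy scan:
  Position 0 ('d'): no match needed
  Position 1 ('a'): matches sub[0] = 'a'
  Position 2 ('b'): matches sub[1] = 'b'
  Position 3 ('a'): no match needed
  Position 4 ('b'): no match needed
  Position 5 ('b'): no match needed
  Position 6 ('b'): no match needed
  Position 7 ('e'): no match needed
  Position 8 ('d'): no match needed
  Position 9 ('c'): no match needed
All 2 characters matched => is a subsequence

1


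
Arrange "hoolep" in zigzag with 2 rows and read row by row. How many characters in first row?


Zigzag "hoolep" into 2 rows:
Placing characters:
  'h' => row 0
  'o' => row 1
  'o' => row 0
  'l' => row 1
  'e' => row 0
  'p' => row 1
Rows:
  Row 0: "hoe"
  Row 1: "olp"
First row length: 3

3


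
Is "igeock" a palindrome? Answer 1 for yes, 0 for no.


Input: igeock
Reversed: kcoegi
  Compare pos 0 ('i') with pos 5 ('k'): MISMATCH
  Compare pos 1 ('g') with pos 4 ('c'): MISMATCH
  Compare pos 2 ('e') with pos 3 ('o'): MISMATCH
Result: not a palindrome

0


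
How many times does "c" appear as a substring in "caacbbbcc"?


Searching for "c" in "caacbbbcc"
Scanning each position:
  Position 0: "c" => MATCH
  Position 1: "a" => no
  Position 2: "a" => no
  Position 3: "c" => MATCH
  Position 4: "b" => no
  Position 5: "b" => no
  Position 6: "b" => no
  Position 7: "c" => MATCH
  Position 8: "c" => MATCH
Total occurrences: 4

4


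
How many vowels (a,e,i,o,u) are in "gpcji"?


Input: gpcji
Checking each character:
  'g' at position 0: consonant
  'p' at position 1: consonant
  'c' at position 2: consonant
  'j' at position 3: consonant
  'i' at position 4: vowel (running total: 1)
Total vowels: 1

1


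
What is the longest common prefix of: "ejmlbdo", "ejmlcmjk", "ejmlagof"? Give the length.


Words: ejmlbdo, ejmlcmjk, ejmlagof
  Position 0: all 'e' => match
  Position 1: all 'j' => match
  Position 2: all 'm' => match
  Position 3: all 'l' => match
  Position 4: ('b', 'c', 'a') => mismatch, stop
LCP = "ejml" (length 4)

4


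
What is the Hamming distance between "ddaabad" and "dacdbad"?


Comparing "ddaabad" and "dacdbad" position by position:
  Position 0: 'd' vs 'd' => same
  Position 1: 'd' vs 'a' => differ
  Position 2: 'a' vs 'c' => differ
  Position 3: 'a' vs 'd' => differ
  Position 4: 'b' vs 'b' => same
  Position 5: 'a' vs 'a' => same
  Position 6: 'd' vs 'd' => same
Total differences (Hamming distance): 3

3


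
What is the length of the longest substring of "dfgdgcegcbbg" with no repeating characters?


Input: "dfgdgcegcbbg"
Sliding window (track last position of each char):
  Position 0 ('d'): window [0,0] length 1 -- new best
  Position 1 ('f'): window [0,1] length 2 -- new best
  Position 2 ('g'): window [0,2] length 3 -- new best
  Position 3 ('d'): repeat (last at 0), move window start to 1
  Position 3 ('d'): window [1,3] length 3
  Position 4 ('g'): repeat (last at 2), move window start to 3
  Position 4 ('g'): window [3,4] length 2
  Position 5 ('c'): window [3,5] length 3
  Position 6 ('e'): window [3,6] length 4 -- new best
  Position 7 ('g'): repeat (last at 4), move window start to 5
  Position 7 ('g'): window [5,7] length 3
  Position 8 ('c'): repeat (last at 5), move window start to 6
  Position 8 ('c'): window [6,8] length 3
  Position 9 ('b'): window [6,9] length 4
  Position 10 ('b'): repeat (last at 9), move window start to 10
  Position 10 ('b'): window [10,10] length 1
  Position 11 ('g'): window [10,11] length 2
Longest substring with no repeats: "dgce" with length 4

4


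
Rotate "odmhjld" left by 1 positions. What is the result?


Input: "odmhjld", rotate left by 1
First 1 characters: "o"
Remaining characters: "dmhjld"
Concatenate remaining + first: "dmhjld" + "o" = "dmhjldo"

dmhjldo


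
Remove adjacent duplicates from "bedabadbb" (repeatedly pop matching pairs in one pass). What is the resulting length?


Input: bedabadbb
Stack-based adjacent duplicate removal:
  Read 'b': push. Stack: b
  Read 'e': push. Stack: be
  Read 'd': push. Stack: bed
  Read 'a': push. Stack: beda
  Read 'b': push. Stack: bedab
  Read 'a': push. Stack: bedaba
  Read 'd': push. Stack: bedabad
  Read 'b': push. Stack: bedabadb
  Read 'b': matches stack top 'b' => pop. Stack: bedabad
Final stack: "bedabad" (length 7)

7


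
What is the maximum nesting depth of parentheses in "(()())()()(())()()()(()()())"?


Input: "(()())()()(())()()()(()()())"
Tracking depth:
  Position 0 '(': depth becomes 1
  Position 1 '(': depth becomes 2
  Position 2 ')': depth becomes 1
  Position 3 '(': depth becomes 2
  Position 4 ')': depth becomes 1
  Position 5 ')': depth becomes 0
  Position 6 '(': depth becomes 1
  Position 7 ')': depth becomes 0
  Position 8 '(': depth becomes 1
  Position 9 ')': depth becomes 0
  Position 10 '(': depth becomes 1
  Position 11 '(': depth becomes 2
  Position 12 ')': depth becomes 1
  Position 13 ')': depth becomes 0
  Position 14 '(': depth becomes 1
  Position 15 ')': depth becomes 0
  Position 16 '(': depth becomes 1
  Position 17 ')': depth becomes 0
  Position 18 '(': depth becomes 1
  Position 19 ')': depth becomes 0
  Position 20 '(': depth becomes 1
  Position 21 '(': depth becomes 2
  Position 22 ')': depth becomes 1
  Position 23 '(': depth becomes 2
  Position 24 ')': depth becomes 1
  Position 25 '(': depth becomes 2
  Position 26 ')': depth becomes 1
  Position 27 ')': depth becomes 0
Maximum depth reached: 2

2


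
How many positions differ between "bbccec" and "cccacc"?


Comparing "bbccec" and "cccacc" position by position:
  Position 0: 'b' vs 'c' => DIFFER
  Position 1: 'b' vs 'c' => DIFFER
  Position 2: 'c' vs 'c' => same
  Position 3: 'c' vs 'a' => DIFFER
  Position 4: 'e' vs 'c' => DIFFER
  Position 5: 'c' vs 'c' => same
Positions that differ: 4

4


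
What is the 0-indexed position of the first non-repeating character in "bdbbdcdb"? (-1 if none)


Input: bdbbdcdb
Character frequencies:
  'b': 4
  'c': 1
  'd': 3
Scanning left to right for freq == 1:
  Position 0 ('b'): freq=4, skip
  Position 1 ('d'): freq=3, skip
  Position 2 ('b'): freq=4, skip
  Position 3 ('b'): freq=4, skip
  Position 4 ('d'): freq=3, skip
  Position 5 ('c'): unique! => answer = 5

5


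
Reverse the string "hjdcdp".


Input: hjdcdp
Reading characters right to left:
  Position 5: 'p'
  Position 4: 'd'
  Position 3: 'c'
  Position 2: 'd'
  Position 1: 'j'
  Position 0: 'h'
Reversed: pdcdjh

pdcdjh


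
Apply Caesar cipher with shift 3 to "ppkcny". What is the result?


Caesar cipher: shift "ppkcny" by 3
  'p' (pos 15) + 3 = pos 18 = 's'
  'p' (pos 15) + 3 = pos 18 = 's'
  'k' (pos 10) + 3 = pos 13 = 'n'
  'c' (pos 2) + 3 = pos 5 = 'f'
  'n' (pos 13) + 3 = pos 16 = 'q'
  'y' (pos 24) + 3 = pos 1 = 'b'
Result: ssnfqb

ssnfqb


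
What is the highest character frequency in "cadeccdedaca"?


Input: cadeccdedaca
Character counts:
  'a': 3
  'c': 4
  'd': 3
  'e': 2
Maximum frequency: 4

4


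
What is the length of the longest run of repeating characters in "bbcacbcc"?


Input: "bbcacbcc"
Scanning for longest run:
  Position 1 ('b'): continues run of 'b', length=2
  Position 2 ('c'): new char, reset run to 1
  Position 3 ('a'): new char, reset run to 1
  Position 4 ('c'): new char, reset run to 1
  Position 5 ('b'): new char, reset run to 1
  Position 6 ('c'): new char, reset run to 1
  Position 7 ('c'): continues run of 'c', length=2
Longest run: 'b' with length 2

2


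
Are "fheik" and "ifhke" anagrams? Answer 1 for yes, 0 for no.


Strings: "fheik", "ifhke"
Sorted first:  efhik
Sorted second: efhik
Sorted forms match => anagrams

1


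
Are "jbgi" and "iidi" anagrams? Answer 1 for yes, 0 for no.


Strings: "jbgi", "iidi"
Sorted first:  bgij
Sorted second: diii
Differ at position 0: 'b' vs 'd' => not anagrams

0


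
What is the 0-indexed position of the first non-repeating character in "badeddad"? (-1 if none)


Input: badeddad
Character frequencies:
  'a': 2
  'b': 1
  'd': 4
  'e': 1
Scanning left to right for freq == 1:
  Position 0 ('b'): unique! => answer = 0

0


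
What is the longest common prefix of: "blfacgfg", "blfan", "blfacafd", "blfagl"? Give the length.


Words: blfacgfg, blfan, blfacafd, blfagl
  Position 0: all 'b' => match
  Position 1: all 'l' => match
  Position 2: all 'f' => match
  Position 3: all 'a' => match
  Position 4: ('c', 'n', 'c', 'g') => mismatch, stop
LCP = "blfa" (length 4)

4


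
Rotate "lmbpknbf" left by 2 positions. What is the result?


Input: "lmbpknbf", rotate left by 2
First 2 characters: "lm"
Remaining characters: "bpknbf"
Concatenate remaining + first: "bpknbf" + "lm" = "bpknbflm"

bpknbflm


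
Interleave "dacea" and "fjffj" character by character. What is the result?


Interleaving "dacea" and "fjffj":
  Position 0: 'd' from first, 'f' from second => "df"
  Position 1: 'a' from first, 'j' from second => "aj"
  Position 2: 'c' from first, 'f' from second => "cf"
  Position 3: 'e' from first, 'f' from second => "ef"
  Position 4: 'a' from first, 'j' from second => "aj"
Result: dfajcfefaj

dfajcfefaj


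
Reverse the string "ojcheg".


Input: ojcheg
Reading characters right to left:
  Position 5: 'g'
  Position 4: 'e'
  Position 3: 'h'
  Position 2: 'c'
  Position 1: 'j'
  Position 0: 'o'
Reversed: gehcjo

gehcjo


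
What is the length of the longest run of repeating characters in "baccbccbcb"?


Input: "baccbccbcb"
Scanning for longest run:
  Position 1 ('a'): new char, reset run to 1
  Position 2 ('c'): new char, reset run to 1
  Position 3 ('c'): continues run of 'c', length=2
  Position 4 ('b'): new char, reset run to 1
  Position 5 ('c'): new char, reset run to 1
  Position 6 ('c'): continues run of 'c', length=2
  Position 7 ('b'): new char, reset run to 1
  Position 8 ('c'): new char, reset run to 1
  Position 9 ('b'): new char, reset run to 1
Longest run: 'c' with length 2

2


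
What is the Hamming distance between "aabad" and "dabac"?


Comparing "aabad" and "dabac" position by position:
  Position 0: 'a' vs 'd' => differ
  Position 1: 'a' vs 'a' => same
  Position 2: 'b' vs 'b' => same
  Position 3: 'a' vs 'a' => same
  Position 4: 'd' vs 'c' => differ
Total differences (Hamming distance): 2

2


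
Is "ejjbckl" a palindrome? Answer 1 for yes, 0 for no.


Input: ejjbckl
Reversed: lkcbjje
  Compare pos 0 ('e') with pos 6 ('l'): MISMATCH
  Compare pos 1 ('j') with pos 5 ('k'): MISMATCH
  Compare pos 2 ('j') with pos 4 ('c'): MISMATCH
Result: not a palindrome

0


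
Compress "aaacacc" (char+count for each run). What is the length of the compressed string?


Input: aaacacc
Runs:
  'a' x 3 => "a3"
  'c' x 1 => "c1"
  'a' x 1 => "a1"
  'c' x 2 => "c2"
Compressed: "a3c1a1c2"
Compressed length: 8

8


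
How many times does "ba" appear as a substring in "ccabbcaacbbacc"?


Searching for "ba" in "ccabbcaacbbacc"
Scanning each position:
  Position 0: "cc" => no
  Position 1: "ca" => no
  Position 2: "ab" => no
  Position 3: "bb" => no
  Position 4: "bc" => no
  Position 5: "ca" => no
  Position 6: "aa" => no
  Position 7: "ac" => no
  Position 8: "cb" => no
  Position 9: "bb" => no
  Position 10: "ba" => MATCH
  Position 11: "ac" => no
  Position 12: "cc" => no
Total occurrences: 1

1


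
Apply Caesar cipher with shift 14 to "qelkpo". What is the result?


Caesar cipher: shift "qelkpo" by 14
  'q' (pos 16) + 14 = pos 4 = 'e'
  'e' (pos 4) + 14 = pos 18 = 's'
  'l' (pos 11) + 14 = pos 25 = 'z'
  'k' (pos 10) + 14 = pos 24 = 'y'
  'p' (pos 15) + 14 = pos 3 = 'd'
  'o' (pos 14) + 14 = pos 2 = 'c'
Result: eszydc

eszydc


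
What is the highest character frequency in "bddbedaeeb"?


Input: bddbedaeeb
Character counts:
  'a': 1
  'b': 3
  'd': 3
  'e': 3
Maximum frequency: 3

3


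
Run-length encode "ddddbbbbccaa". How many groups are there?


Input: ddddbbbbccaa
Scanning for consecutive runs:
  Group 1: 'd' x 4 (positions 0-3)
  Group 2: 'b' x 4 (positions 4-7)
  Group 3: 'c' x 2 (positions 8-9)
  Group 4: 'a' x 2 (positions 10-11)
Total groups: 4

4


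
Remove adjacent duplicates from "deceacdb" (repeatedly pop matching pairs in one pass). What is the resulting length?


Input: deceacdb
Stack-based adjacent duplicate removal:
  Read 'd': push. Stack: d
  Read 'e': push. Stack: de
  Read 'c': push. Stack: dec
  Read 'e': push. Stack: dece
  Read 'a': push. Stack: decea
  Read 'c': push. Stack: deceac
  Read 'd': push. Stack: deceacd
  Read 'b': push. Stack: deceacdb
Final stack: "deceacdb" (length 8)

8


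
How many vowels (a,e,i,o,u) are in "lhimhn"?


Input: lhimhn
Checking each character:
  'l' at position 0: consonant
  'h' at position 1: consonant
  'i' at position 2: vowel (running total: 1)
  'm' at position 3: consonant
  'h' at position 4: consonant
  'n' at position 5: consonant
Total vowels: 1

1


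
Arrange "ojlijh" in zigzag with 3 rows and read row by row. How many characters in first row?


Zigzag "ojlijh" into 3 rows:
Placing characters:
  'o' => row 0
  'j' => row 1
  'l' => row 2
  'i' => row 1
  'j' => row 0
  'h' => row 1
Rows:
  Row 0: "oj"
  Row 1: "jih"
  Row 2: "l"
First row length: 2

2


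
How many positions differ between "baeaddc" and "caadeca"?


Comparing "baeaddc" and "caadeca" position by position:
  Position 0: 'b' vs 'c' => DIFFER
  Position 1: 'a' vs 'a' => same
  Position 2: 'e' vs 'a' => DIFFER
  Position 3: 'a' vs 'd' => DIFFER
  Position 4: 'd' vs 'e' => DIFFER
  Position 5: 'd' vs 'c' => DIFFER
  Position 6: 'c' vs 'a' => DIFFER
Positions that differ: 6

6


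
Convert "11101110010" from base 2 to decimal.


Input: "11101110010" in base 2
Positional expansion:
  Digit '1' (value 1) x 2^10 = 1024
  Digit '1' (value 1) x 2^9 = 512
  Digit '1' (value 1) x 2^8 = 256
  Digit '0' (value 0) x 2^7 = 0
  Digit '1' (value 1) x 2^6 = 64
  Digit '1' (value 1) x 2^5 = 32
  Digit '1' (value 1) x 2^4 = 16
  Digit '0' (value 0) x 2^3 = 0
  Digit '0' (value 0) x 2^2 = 0
  Digit '1' (value 1) x 2^1 = 2
  Digit '0' (value 0) x 2^0 = 0
Sum = 1906

1906


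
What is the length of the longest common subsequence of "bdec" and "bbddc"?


LCS of "bdec" and "bbddc"
DP table:
           b    b    d    d    c
      0    0    0    0    0    0
  b   0    1    1    1    1    1
  d   0    1    1    2    2    2
  e   0    1    1    2    2    2
  c   0    1    1    2    2    3
LCS length = dp[4][5] = 3

3


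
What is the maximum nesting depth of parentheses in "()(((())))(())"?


Input: "()(((())))(())"
Tracking depth:
  Position 0 '(': depth becomes 1
  Position 1 ')': depth becomes 0
  Position 2 '(': depth becomes 1
  Position 3 '(': depth becomes 2
  Position 4 '(': depth becomes 3
  Position 5 '(': depth becomes 4
  Position 6 ')': depth becomes 3
  Position 7 ')': depth becomes 2
  Position 8 ')': depth becomes 1
  Position 9 ')': depth becomes 0
  Position 10 '(': depth becomes 1
  Position 11 '(': depth becomes 2
  Position 12 ')': depth becomes 1
  Position 13 ')': depth becomes 0
Maximum depth reached: 4

4


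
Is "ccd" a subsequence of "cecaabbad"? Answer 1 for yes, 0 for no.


Check if "ccd" is a subsequence of "cecaabbad"
Greedy scan:
  Position 0 ('c'): matches sub[0] = 'c'
  Position 1 ('e'): no match needed
  Position 2 ('c'): matches sub[1] = 'c'
  Position 3 ('a'): no match needed
  Position 4 ('a'): no match needed
  Position 5 ('b'): no match needed
  Position 6 ('b'): no match needed
  Position 7 ('a'): no match needed
  Position 8 ('d'): matches sub[2] = 'd'
All 3 characters matched => is a subsequence

1


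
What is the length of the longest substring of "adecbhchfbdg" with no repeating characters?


Input: "adecbhchfbdg"
Sliding window (track last position of each char):
  Position 0 ('a'): window [0,0] length 1 -- new best
  Position 1 ('d'): window [0,1] length 2 -- new best
  Position 2 ('e'): window [0,2] length 3 -- new best
  Position 3 ('c'): window [0,3] length 4 -- new best
  Position 4 ('b'): window [0,4] length 5 -- new best
  Position 5 ('h'): window [0,5] length 6 -- new best
  Position 6 ('c'): repeat (last at 3), move window start to 4
  Position 6 ('c'): window [4,6] length 3
  Position 7 ('h'): repeat (last at 5), move window start to 6
  Position 7 ('h'): window [6,7] length 2
  Position 8 ('f'): window [6,8] length 3
  Position 9 ('b'): window [6,9] length 4
  Position 10 ('d'): window [6,10] length 5
  Position 11 ('g'): window [6,11] length 6
Longest substring with no repeats: "adecbh" with length 6

6


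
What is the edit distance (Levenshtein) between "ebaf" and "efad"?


Computing edit distance: "ebaf" -> "efad"
DP table:
           e    f    a    d
      0    1    2    3    4
  e   1    0    1    2    3
  b   2    1    1    2    3
  a   3    2    2    1    2
  f   4    3    2    2    2
Edit distance = dp[4][4] = 2

2


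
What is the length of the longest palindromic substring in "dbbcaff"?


Input: "dbbcaff"
Checking substrings for palindromes:
  [1:3] "bb" (len 2) => palindrome
  [5:7] "ff" (len 2) => palindrome
Longest palindromic substring: "bb" with length 2

2


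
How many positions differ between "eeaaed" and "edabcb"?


Comparing "eeaaed" and "edabcb" position by position:
  Position 0: 'e' vs 'e' => same
  Position 1: 'e' vs 'd' => DIFFER
  Position 2: 'a' vs 'a' => same
  Position 3: 'a' vs 'b' => DIFFER
  Position 4: 'e' vs 'c' => DIFFER
  Position 5: 'd' vs 'b' => DIFFER
Positions that differ: 4

4


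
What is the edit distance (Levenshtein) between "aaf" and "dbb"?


Computing edit distance: "aaf" -> "dbb"
DP table:
           d    b    b
      0    1    2    3
  a   1    1    2    3
  a   2    2    2    3
  f   3    3    3    3
Edit distance = dp[3][3] = 3

3


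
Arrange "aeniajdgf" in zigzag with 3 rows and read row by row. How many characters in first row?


Zigzag "aeniajdgf" into 3 rows:
Placing characters:
  'a' => row 0
  'e' => row 1
  'n' => row 2
  'i' => row 1
  'a' => row 0
  'j' => row 1
  'd' => row 2
  'g' => row 1
  'f' => row 0
Rows:
  Row 0: "aaf"
  Row 1: "eijg"
  Row 2: "nd"
First row length: 3

3


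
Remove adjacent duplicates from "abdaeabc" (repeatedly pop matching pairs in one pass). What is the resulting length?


Input: abdaeabc
Stack-based adjacent duplicate removal:
  Read 'a': push. Stack: a
  Read 'b': push. Stack: ab
  Read 'd': push. Stack: abd
  Read 'a': push. Stack: abda
  Read 'e': push. Stack: abdae
  Read 'a': push. Stack: abdaea
  Read 'b': push. Stack: abdaeab
  Read 'c': push. Stack: abdaeabc
Final stack: "abdaeabc" (length 8)

8


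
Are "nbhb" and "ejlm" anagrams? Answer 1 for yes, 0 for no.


Strings: "nbhb", "ejlm"
Sorted first:  bbhn
Sorted second: ejlm
Differ at position 0: 'b' vs 'e' => not anagrams

0


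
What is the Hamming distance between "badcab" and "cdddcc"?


Comparing "badcab" and "cdddcc" position by position:
  Position 0: 'b' vs 'c' => differ
  Position 1: 'a' vs 'd' => differ
  Position 2: 'd' vs 'd' => same
  Position 3: 'c' vs 'd' => differ
  Position 4: 'a' vs 'c' => differ
  Position 5: 'b' vs 'c' => differ
Total differences (Hamming distance): 5

5


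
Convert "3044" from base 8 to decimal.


Input: "3044" in base 8
Positional expansion:
  Digit '3' (value 3) x 8^3 = 1536
  Digit '0' (value 0) x 8^2 = 0
  Digit '4' (value 4) x 8^1 = 32
  Digit '4' (value 4) x 8^0 = 4
Sum = 1572

1572


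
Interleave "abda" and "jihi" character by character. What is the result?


Interleaving "abda" and "jihi":
  Position 0: 'a' from first, 'j' from second => "aj"
  Position 1: 'b' from first, 'i' from second => "bi"
  Position 2: 'd' from first, 'h' from second => "dh"
  Position 3: 'a' from first, 'i' from second => "ai"
Result: ajbidhai

ajbidhai


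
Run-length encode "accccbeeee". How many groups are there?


Input: accccbeeee
Scanning for consecutive runs:
  Group 1: 'a' x 1 (positions 0-0)
  Group 2: 'c' x 4 (positions 1-4)
  Group 3: 'b' x 1 (positions 5-5)
  Group 4: 'e' x 4 (positions 6-9)
Total groups: 4

4


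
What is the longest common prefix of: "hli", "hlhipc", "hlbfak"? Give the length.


Words: hli, hlhipc, hlbfak
  Position 0: all 'h' => match
  Position 1: all 'l' => match
  Position 2: ('i', 'h', 'b') => mismatch, stop
LCP = "hl" (length 2)

2


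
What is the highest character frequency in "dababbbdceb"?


Input: dababbbdceb
Character counts:
  'a': 2
  'b': 5
  'c': 1
  'd': 2
  'e': 1
Maximum frequency: 5

5


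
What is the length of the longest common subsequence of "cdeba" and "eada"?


LCS of "cdeba" and "eada"
DP table:
           e    a    d    a
      0    0    0    0    0
  c   0    0    0    0    0
  d   0    0    0    1    1
  e   0    1    1    1    1
  b   0    1    1    1    1
  a   0    1    2    2    2
LCS length = dp[5][4] = 2

2


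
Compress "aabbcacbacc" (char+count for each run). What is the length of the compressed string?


Input: aabbcacbacc
Runs:
  'a' x 2 => "a2"
  'b' x 2 => "b2"
  'c' x 1 => "c1"
  'a' x 1 => "a1"
  'c' x 1 => "c1"
  'b' x 1 => "b1"
  'a' x 1 => "a1"
  'c' x 2 => "c2"
Compressed: "a2b2c1a1c1b1a1c2"
Compressed length: 16

16


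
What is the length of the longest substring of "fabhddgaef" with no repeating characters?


Input: "fabhddgaef"
Sliding window (track last position of each char):
  Position 0 ('f'): window [0,0] length 1 -- new best
  Position 1 ('a'): window [0,1] length 2 -- new best
  Position 2 ('b'): window [0,2] length 3 -- new best
  Position 3 ('h'): window [0,3] length 4 -- new best
  Position 4 ('d'): window [0,4] length 5 -- new best
  Position 5 ('d'): repeat (last at 4), move window start to 5
  Position 5 ('d'): window [5,5] length 1
  Position 6 ('g'): window [5,6] length 2
  Position 7 ('a'): window [5,7] length 3
  Position 8 ('e'): window [5,8] length 4
  Position 9 ('f'): window [5,9] length 5
Longest substring with no repeats: "fabhd" with length 5

5


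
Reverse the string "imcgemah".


Input: imcgemah
Reading characters right to left:
  Position 7: 'h'
  Position 6: 'a'
  Position 5: 'm'
  Position 4: 'e'
  Position 3: 'g'
  Position 2: 'c'
  Position 1: 'm'
  Position 0: 'i'
Reversed: hamegcmi

hamegcmi


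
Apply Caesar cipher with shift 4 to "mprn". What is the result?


Caesar cipher: shift "mprn" by 4
  'm' (pos 12) + 4 = pos 16 = 'q'
  'p' (pos 15) + 4 = pos 19 = 't'
  'r' (pos 17) + 4 = pos 21 = 'v'
  'n' (pos 13) + 4 = pos 17 = 'r'
Result: qtvr

qtvr


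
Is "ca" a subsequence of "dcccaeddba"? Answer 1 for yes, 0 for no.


Check if "ca" is a subsequence of "dcccaeddba"
Greedy scan:
  Position 0 ('d'): no match needed
  Position 1 ('c'): matches sub[0] = 'c'
  Position 2 ('c'): no match needed
  Position 3 ('c'): no match needed
  Position 4 ('a'): matches sub[1] = 'a'
  Position 5 ('e'): no match needed
  Position 6 ('d'): no match needed
  Position 7 ('d'): no match needed
  Position 8 ('b'): no match needed
  Position 9 ('a'): no match needed
All 2 characters matched => is a subsequence

1


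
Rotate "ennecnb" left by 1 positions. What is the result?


Input: "ennecnb", rotate left by 1
First 1 characters: "e"
Remaining characters: "nnecnb"
Concatenate remaining + first: "nnecnb" + "e" = "nnecnbe"

nnecnbe


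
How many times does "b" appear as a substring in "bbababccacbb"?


Searching for "b" in "bbababccacbb"
Scanning each position:
  Position 0: "b" => MATCH
  Position 1: "b" => MATCH
  Position 2: "a" => no
  Position 3: "b" => MATCH
  Position 4: "a" => no
  Position 5: "b" => MATCH
  Position 6: "c" => no
  Position 7: "c" => no
  Position 8: "a" => no
  Position 9: "c" => no
  Position 10: "b" => MATCH
  Position 11: "b" => MATCH
Total occurrences: 6

6


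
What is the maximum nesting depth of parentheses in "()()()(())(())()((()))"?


Input: "()()()(())(())()((()))"
Tracking depth:
  Position 0 '(': depth becomes 1
  Position 1 ')': depth becomes 0
  Position 2 '(': depth becomes 1
  Position 3 ')': depth becomes 0
  Position 4 '(': depth becomes 1
  Position 5 ')': depth becomes 0
  Position 6 '(': depth becomes 1
  Position 7 '(': depth becomes 2
  Position 8 ')': depth becomes 1
  Position 9 ')': depth becomes 0
  Position 10 '(': depth becomes 1
  Position 11 '(': depth becomes 2
  Position 12 ')': depth becomes 1
  Position 13 ')': depth becomes 0
  Position 14 '(': depth becomes 1
  Position 15 ')': depth becomes 0
  Position 16 '(': depth becomes 1
  Position 17 '(': depth becomes 2
  Position 18 '(': depth becomes 3
  Position 19 ')': depth becomes 2
  Position 20 ')': depth becomes 1
  Position 21 ')': depth becomes 0
Maximum depth reached: 3

3


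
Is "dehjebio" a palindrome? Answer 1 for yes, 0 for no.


Input: dehjebio
Reversed: oibejhed
  Compare pos 0 ('d') with pos 7 ('o'): MISMATCH
  Compare pos 1 ('e') with pos 6 ('i'): MISMATCH
  Compare pos 2 ('h') with pos 5 ('b'): MISMATCH
  Compare pos 3 ('j') with pos 4 ('e'): MISMATCH
Result: not a palindrome

0


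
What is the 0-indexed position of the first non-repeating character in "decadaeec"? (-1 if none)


Input: decadaeec
Character frequencies:
  'a': 2
  'c': 2
  'd': 2
  'e': 3
Scanning left to right for freq == 1:
  Position 0 ('d'): freq=2, skip
  Position 1 ('e'): freq=3, skip
  Position 2 ('c'): freq=2, skip
  Position 3 ('a'): freq=2, skip
  Position 4 ('d'): freq=2, skip
  Position 5 ('a'): freq=2, skip
  Position 6 ('e'): freq=3, skip
  Position 7 ('e'): freq=3, skip
  Position 8 ('c'): freq=2, skip
  No unique character found => answer = -1

-1


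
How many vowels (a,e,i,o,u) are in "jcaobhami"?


Input: jcaobhami
Checking each character:
  'j' at position 0: consonant
  'c' at position 1: consonant
  'a' at position 2: vowel (running total: 1)
  'o' at position 3: vowel (running total: 2)
  'b' at position 4: consonant
  'h' at position 5: consonant
  'a' at position 6: vowel (running total: 3)
  'm' at position 7: consonant
  'i' at position 8: vowel (running total: 4)
Total vowels: 4

4


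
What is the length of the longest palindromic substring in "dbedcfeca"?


Input: "dbedcfeca"
Checking substrings for palindromes:
  No multi-char palindromic substrings found
Longest palindromic substring: "d" with length 1

1


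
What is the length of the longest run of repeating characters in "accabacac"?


Input: "accabacac"
Scanning for longest run:
  Position 1 ('c'): new char, reset run to 1
  Position 2 ('c'): continues run of 'c', length=2
  Position 3 ('a'): new char, reset run to 1
  Position 4 ('b'): new char, reset run to 1
  Position 5 ('a'): new char, reset run to 1
  Position 6 ('c'): new char, reset run to 1
  Position 7 ('a'): new char, reset run to 1
  Position 8 ('c'): new char, reset run to 1
Longest run: 'c' with length 2

2


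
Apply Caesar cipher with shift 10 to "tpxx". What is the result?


Caesar cipher: shift "tpxx" by 10
  't' (pos 19) + 10 = pos 3 = 'd'
  'p' (pos 15) + 10 = pos 25 = 'z'
  'x' (pos 23) + 10 = pos 7 = 'h'
  'x' (pos 23) + 10 = pos 7 = 'h'
Result: dzhh

dzhh


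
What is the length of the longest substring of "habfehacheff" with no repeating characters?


Input: "habfehacheff"
Sliding window (track last position of each char):
  Position 0 ('h'): window [0,0] length 1 -- new best
  Position 1 ('a'): window [0,1] length 2 -- new best
  Position 2 ('b'): window [0,2] length 3 -- new best
  Position 3 ('f'): window [0,3] length 4 -- new best
  Position 4 ('e'): window [0,4] length 5 -- new best
  Position 5 ('h'): repeat (last at 0), move window start to 1
  Position 5 ('h'): window [1,5] length 5
  Position 6 ('a'): repeat (last at 1), move window start to 2
  Position 6 ('a'): window [2,6] length 5
  Position 7 ('c'): window [2,7] length 6 -- new best
  Position 8 ('h'): repeat (last at 5), move window start to 6
  Position 8 ('h'): window [6,8] length 3
  Position 9 ('e'): window [6,9] length 4
  Position 10 ('f'): window [6,10] length 5
  Position 11 ('f'): repeat (last at 10), move window start to 11
  Position 11 ('f'): window [11,11] length 1
Longest substring with no repeats: "bfehac" with length 6

6


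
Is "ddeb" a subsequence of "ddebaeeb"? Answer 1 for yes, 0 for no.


Check if "ddeb" is a subsequence of "ddebaeeb"
Greedy scan:
  Position 0 ('d'): matches sub[0] = 'd'
  Position 1 ('d'): matches sub[1] = 'd'
  Position 2 ('e'): matches sub[2] = 'e'
  Position 3 ('b'): matches sub[3] = 'b'
  Position 4 ('a'): no match needed
  Position 5 ('e'): no match needed
  Position 6 ('e'): no match needed
  Position 7 ('b'): no match needed
All 4 characters matched => is a subsequence

1


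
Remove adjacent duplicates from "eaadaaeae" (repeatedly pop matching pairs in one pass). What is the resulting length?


Input: eaadaaeae
Stack-based adjacent duplicate removal:
  Read 'e': push. Stack: e
  Read 'a': push. Stack: ea
  Read 'a': matches stack top 'a' => pop. Stack: e
  Read 'd': push. Stack: ed
  Read 'a': push. Stack: eda
  Read 'a': matches stack top 'a' => pop. Stack: ed
  Read 'e': push. Stack: ede
  Read 'a': push. Stack: edea
  Read 'e': push. Stack: edeae
Final stack: "edeae" (length 5)

5


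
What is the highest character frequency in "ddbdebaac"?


Input: ddbdebaac
Character counts:
  'a': 2
  'b': 2
  'c': 1
  'd': 3
  'e': 1
Maximum frequency: 3

3


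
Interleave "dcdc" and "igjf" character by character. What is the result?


Interleaving "dcdc" and "igjf":
  Position 0: 'd' from first, 'i' from second => "di"
  Position 1: 'c' from first, 'g' from second => "cg"
  Position 2: 'd' from first, 'j' from second => "dj"
  Position 3: 'c' from first, 'f' from second => "cf"
Result: dicgdjcf

dicgdjcf


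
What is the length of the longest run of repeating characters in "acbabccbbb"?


Input: "acbabccbbb"
Scanning for longest run:
  Position 1 ('c'): new char, reset run to 1
  Position 2 ('b'): new char, reset run to 1
  Position 3 ('a'): new char, reset run to 1
  Position 4 ('b'): new char, reset run to 1
  Position 5 ('c'): new char, reset run to 1
  Position 6 ('c'): continues run of 'c', length=2
  Position 7 ('b'): new char, reset run to 1
  Position 8 ('b'): continues run of 'b', length=2
  Position 9 ('b'): continues run of 'b', length=3
Longest run: 'b' with length 3

3
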